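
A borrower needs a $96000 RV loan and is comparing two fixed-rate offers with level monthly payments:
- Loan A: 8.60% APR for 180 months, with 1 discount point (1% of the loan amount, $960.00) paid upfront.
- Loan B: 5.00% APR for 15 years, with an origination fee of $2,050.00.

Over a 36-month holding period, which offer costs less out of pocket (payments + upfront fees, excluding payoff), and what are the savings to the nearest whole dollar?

Loan B by $5,816

Loan A: at 8.60% the monthly rate is 0.0071667, so the payment is 96,000 × 0.0071667 / (1 − 1.0071667^−180) = $950.99.
Loan B: at 5.00% the monthly rate is 0.0041667, so the payment is 96,000 × 0.0041667 / (1 − 1.0041667^−180) = $759.16.
Over 36 months: Loan A costs 36 × $950.99 + $960.00 = $35,195.64; Loan B costs 36 × $759.16 + $2,050.00 = $29,379.76.
Loan B is cheaper by $35,195.64 − $29,379.76 = $5,815.88.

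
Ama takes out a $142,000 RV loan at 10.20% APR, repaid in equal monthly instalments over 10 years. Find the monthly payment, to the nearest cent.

At 10.20% the monthly rate is 0.0085000, so the payment is 142,000 × 0.0085000 / (1 − 1.0085000^−120) = $1,892.30.

$1,892.30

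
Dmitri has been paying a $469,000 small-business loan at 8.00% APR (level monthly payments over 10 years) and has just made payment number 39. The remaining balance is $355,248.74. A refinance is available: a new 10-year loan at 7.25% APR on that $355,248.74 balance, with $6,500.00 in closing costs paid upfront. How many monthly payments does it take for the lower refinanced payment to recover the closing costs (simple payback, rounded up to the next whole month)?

Current payment = 469,000 × 8%/12 / (1 − (1+0.0066667)^−120) = $5,690.26.
Refinanced payment = 355,248.74 × 0.0060417 / (1 − (1+0.0060417)^−120) = $4,170.66.
Monthly savings = $5,690.26 − $4,170.66 = $1,519.60.
Break-even = $6,500.00 / $1,519.60 = 4.28 → 5 months.

5 months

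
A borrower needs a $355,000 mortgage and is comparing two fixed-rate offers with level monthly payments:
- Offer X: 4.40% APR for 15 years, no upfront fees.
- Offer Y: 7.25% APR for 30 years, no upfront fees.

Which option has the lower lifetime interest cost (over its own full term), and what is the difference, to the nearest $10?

Offer X: monthly rate = 4.4%/12 = 0.0036667; payment = 355,000 × 0.0036667 / (1 − (1+0.0036667)^−180) = $2,697.62.
Total interest on Offer X = 180 × $2,697.62 − $355,000 = $130,571.60.
Offer Y: monthly rate = 7.25%/12 = 0.0060417; payment = 355,000 × 0.0060417 / (1 − (1+0.0060417)^−360) = $2,421.73.
Total interest on Offer Y = 360 × $2,421.73 − $355,000 = $516,822.80.
Offer X is lower by $386,251.20.

Offer X by $386,250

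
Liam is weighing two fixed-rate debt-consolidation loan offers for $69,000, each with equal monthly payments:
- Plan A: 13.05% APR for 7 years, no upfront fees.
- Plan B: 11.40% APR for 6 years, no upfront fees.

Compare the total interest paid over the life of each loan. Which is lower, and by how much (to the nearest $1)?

Plan A: monthly rate = 13.05%/12 = 0.0108750; payment = 69,000 × 0.0108750 / (1 − (1+0.0108750)^−84) = $1,257.12.
Total interest on Plan A = 84 × $1,257.12 − $69,000 = $36,598.08.
Plan B: monthly rate = 11.4%/12 = 0.0095000; payment = 69,000 × 0.0095000 / (1 − (1+0.0095000)^−72) = $1,327.53.
Total interest on Plan B = 72 × $1,327.53 − $69,000 = $26,582.16.
Plan B is lower by $10,015.92.

Plan B by $10,016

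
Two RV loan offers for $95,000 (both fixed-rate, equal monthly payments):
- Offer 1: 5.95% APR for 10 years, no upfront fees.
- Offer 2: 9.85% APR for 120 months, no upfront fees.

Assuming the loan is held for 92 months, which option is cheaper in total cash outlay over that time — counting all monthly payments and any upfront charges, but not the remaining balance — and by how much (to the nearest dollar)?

Offer 1 by $17,962

Offer 1: monthly rate = 5.95%/12 = 0.0049583; payment = 95,000 × 0.0049583 / (1 − (1+0.0049583)^−120) = $1,052.31.
Offer 2: monthly rate = 9.85%/12 = 0.0082083; payment = 95,000 × 0.0082083 / (1 − (1+0.0082083)^−120) = $1,247.55.
Over 92 months: Offer 1 costs 92 × $1,052.31 = $96,812.52; Offer 2 costs 92 × $1,247.55 = $114,774.60.
Offer 1 is cheaper by $114,774.60 − $96,812.52 = $17,962.08.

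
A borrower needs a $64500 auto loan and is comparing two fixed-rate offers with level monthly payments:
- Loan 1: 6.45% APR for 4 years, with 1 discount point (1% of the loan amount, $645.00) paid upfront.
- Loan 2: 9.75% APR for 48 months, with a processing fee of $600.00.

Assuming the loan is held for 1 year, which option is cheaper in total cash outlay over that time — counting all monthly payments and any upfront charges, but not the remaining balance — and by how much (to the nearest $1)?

Loan 1: at 6.45% the monthly rate is 0.0053750, so the payment is 64,500 × 0.0053750 / (1 − 1.0053750^−48) = $1,528.13.
Loan 2: at 9.75% the monthly rate is 0.0081250, so the payment is 64,500 × 0.0081250 / (1 − 1.0081250^−48) = $1,628.15.
Over 12 months: Loan 1 costs 12 × $1,528.13 + $645.00 = $18,982.56; Loan 2 costs 12 × $1,628.15 + $600.00 = $20,137.80.
Loan 1 is cheaper by $20,137.80 − $18,982.56 = $1,155.24.

Loan 1 by $1,155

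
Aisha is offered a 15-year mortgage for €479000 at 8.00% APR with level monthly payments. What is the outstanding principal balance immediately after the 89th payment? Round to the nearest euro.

€311,552

With monthly rate i = 8%/12 = 0.0066667, the balance after k of n payments is P · [(1+i)^n − (1+i)^k] / [(1+i)^n − 1].
(1+0.0066667)^180 = 3.30692148 and (1+0.0066667)^89 = 1.80645128, so the balance is 479,000 × (3.30692148 − 1.80645128) / (3.30692148 − 1) = €311,551.66.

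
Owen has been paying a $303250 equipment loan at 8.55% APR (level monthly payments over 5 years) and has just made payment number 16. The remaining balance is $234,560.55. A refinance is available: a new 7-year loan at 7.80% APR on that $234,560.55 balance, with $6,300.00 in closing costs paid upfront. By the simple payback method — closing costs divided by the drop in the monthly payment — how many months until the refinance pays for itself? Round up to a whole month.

3 months

Current payment = 303,250 × 8.55%/12 / (1 − (1+0.0071250)^−60) = $6,228.95.
Refinanced payment = 234,560.55 × 0.0065000 / (1 − (1+0.0065000)^−84) = $3,632.58.
Monthly savings = $6,228.95 − $3,632.58 = $2,596.37.
Break-even = $6,300.00 / $2,596.37 = 2.43 → 3 months.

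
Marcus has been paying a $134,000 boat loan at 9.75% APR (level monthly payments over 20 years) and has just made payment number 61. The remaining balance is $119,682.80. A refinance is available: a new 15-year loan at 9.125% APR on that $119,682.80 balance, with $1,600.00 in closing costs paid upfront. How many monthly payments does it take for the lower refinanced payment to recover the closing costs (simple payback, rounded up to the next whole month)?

34 months

Current payment = 134,000 × 9.75%/12 / (1 − (1+0.0081250)^−240) = $1,271.01.
Refinanced payment = 119,682.80 × 0.0076042 / (1 − (1+0.0076042)^−180) = $1,222.82.
Monthly savings = $1,271.01 − $1,222.82 = $48.19.
Break-even = $1,600.00 / $48.19 = 33.20 → 34 months.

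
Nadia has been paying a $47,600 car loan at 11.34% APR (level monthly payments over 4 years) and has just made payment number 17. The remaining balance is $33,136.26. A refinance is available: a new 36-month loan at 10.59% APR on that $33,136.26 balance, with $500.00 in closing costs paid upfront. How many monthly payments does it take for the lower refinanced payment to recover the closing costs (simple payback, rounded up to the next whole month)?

Current payment = 47,600 × 11.34%/12 / (1 − (1+0.0094500)^−48) = $1,238.12.
Refinanced payment = 33,136.26 × 0.0088250 / (1 − (1+0.0088250)^−36) = $1,078.42.
Monthly savings = $1,238.12 − $1,078.42 = $159.70.
Break-even = $500.00 / $159.70 = 3.13 → 4 months.

4 months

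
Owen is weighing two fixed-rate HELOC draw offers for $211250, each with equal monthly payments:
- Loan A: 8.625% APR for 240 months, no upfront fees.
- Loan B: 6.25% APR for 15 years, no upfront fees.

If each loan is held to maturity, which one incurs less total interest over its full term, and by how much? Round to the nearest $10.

Loan B by $117,970

Loan A: at 8.625% the monthly rate is 0.0071875, so the payment is 211,250 × 0.0071875 / (1 − 1.0071875^−240) = $1,850.02.
Total interest on Loan A = 240 × $1,850.02 − $211,250 = $232,754.80.
Loan B: at 6.25% the monthly rate is 0.0052083, so the payment is 211,250 × 0.0052083 / (1 − 1.0052083^−180) = $1,811.31.
Total interest on Loan B = 180 × $1,811.31 − $211,250 = $114,785.80.
Loan B is lower by $117,969.00.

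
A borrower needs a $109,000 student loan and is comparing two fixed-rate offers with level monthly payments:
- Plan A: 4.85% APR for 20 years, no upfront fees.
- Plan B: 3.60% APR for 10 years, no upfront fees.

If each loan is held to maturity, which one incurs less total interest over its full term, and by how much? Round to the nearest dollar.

Plan A: monthly rate = 4.85%/12 = 0.0040417; payment = 109,000 × 0.0040417 / (1 − (1+0.0040417)^−240) = $710.35.
Total interest on Plan A = 240 × $710.35 − $109,000 = $61,484.00.
Plan B: at 3.60% the monthly rate is 0.0030000, so the payment is 109,000 × 0.0030000 / (1 − 1.0030000^−120) = $1,082.97.
Total interest on Plan B = 120 × $1,082.97 − $109,000 = $20,956.40.
Plan B is lower by $40,527.60.

Plan B by $40,528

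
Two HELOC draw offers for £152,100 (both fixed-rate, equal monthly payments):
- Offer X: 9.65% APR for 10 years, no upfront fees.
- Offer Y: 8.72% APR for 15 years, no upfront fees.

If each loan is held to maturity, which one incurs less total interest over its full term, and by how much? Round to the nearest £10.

Offer X: monthly rate = 9.65%/12 = 0.0080417; payment = 152,100 × 0.0080417 / (1 − (1+0.0080417)^−120) = £1,980.65.
Total interest on Offer X = 120 × £1,980.65 − £152,100 = £85,578.00.
Offer Y: at 8.72% the monthly rate is 0.0072667, so the payment is 152,100 × 0.0072667 / (1 − 1.0072667^−180) = £1,517.47.
Total interest on Offer Y = 180 × £1,517.47 − £152,100 = £121,044.60.
Offer X is lower by £35,466.60.

Offer X by £35,470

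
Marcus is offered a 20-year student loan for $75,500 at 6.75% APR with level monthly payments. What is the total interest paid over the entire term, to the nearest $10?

At 6.75% the monthly rate is 0.0056250, so the payment is 75,500 × 0.0056250 / (1 − 1.0056250^−240) = $574.07.
Total paid = 240 × $574.07 = $137,776.80; interest = $137,776.80 − $75,500 = $62,276.80.

$62,280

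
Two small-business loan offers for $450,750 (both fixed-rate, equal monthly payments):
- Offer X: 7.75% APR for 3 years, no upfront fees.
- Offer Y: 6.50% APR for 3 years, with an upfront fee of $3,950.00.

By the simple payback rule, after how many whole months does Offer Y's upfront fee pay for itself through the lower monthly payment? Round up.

16 months

Offer X: at 7.75% the monthly rate is 0.0064583, so the payment is 450,750 × 0.0064583 / (1 − 1.0064583^−36) = $14,072.94.
Offer Y: monthly rate = 6.5%/12 = 0.0054167; payment = 450,750 × 0.0054167 / (1 − (1+0.0054167)^−36) = $13,815.04.
Monthly savings = $14,072.94 − $13,815.04 = $257.90.
Break-even = $3,950.00 / $257.90 = 15.32 → 16 months.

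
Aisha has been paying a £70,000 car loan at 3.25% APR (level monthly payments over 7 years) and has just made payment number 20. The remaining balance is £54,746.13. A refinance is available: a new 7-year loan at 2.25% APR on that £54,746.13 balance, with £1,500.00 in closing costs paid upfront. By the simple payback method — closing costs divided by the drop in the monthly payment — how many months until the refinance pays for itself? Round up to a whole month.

Current payment = 70,000 × 3.25%/12 / (1 − (1+0.0027083)^−84) = £932.84.
Refinanced payment = 54,746.13 × 0.0018750 / (1 − (1+0.0018750)^−84) = £705.02.
Monthly savings = £932.84 − £705.02 = £227.82.
Break-even = £1,500.00 / £227.82 = 6.58 → 7 months.

7 months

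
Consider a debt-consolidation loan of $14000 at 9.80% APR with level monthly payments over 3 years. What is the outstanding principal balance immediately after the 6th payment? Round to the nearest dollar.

With monthly rate i = 9.8%/12 = 0.0081667, the balance after k of n payments is P · [(1+i)^n − (1+i)^k] / [(1+i)^n − 1].
(1+0.0081667)^36 = 1.34018276 and (1+0.0081667)^6 = 1.05001138, so the balance is 14,000 × (1.34018276 − 1.05001138) / (1.34018276 − 1) = $11,941.81.

$11,942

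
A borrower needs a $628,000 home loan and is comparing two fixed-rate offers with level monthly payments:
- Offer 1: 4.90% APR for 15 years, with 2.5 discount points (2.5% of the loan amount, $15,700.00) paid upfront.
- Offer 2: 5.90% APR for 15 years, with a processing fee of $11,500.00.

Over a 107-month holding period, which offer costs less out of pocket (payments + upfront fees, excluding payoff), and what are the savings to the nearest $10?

Offer 1: at 4.90% the monthly rate is 0.0040833, so the payment is 628,000 × 0.0040833 / (1 − 1.0040833^−180) = $4,933.53.
Offer 2: monthly rate = 5.9%/12 = 0.0049167; payment = 628,000 × 0.0049167 / (1 − (1+0.0049167)^−180) = $5,265.55.
Over 107 months: Offer 1 costs 107 × $4,933.53 + $15,700.00 = $543,587.71; Offer 2 costs 107 × $5,265.55 + $11,500.00 = $574,913.85.
Offer 1 is cheaper by $574,913.85 − $543,587.71 = $31,326.14.

Offer 1 by $31,330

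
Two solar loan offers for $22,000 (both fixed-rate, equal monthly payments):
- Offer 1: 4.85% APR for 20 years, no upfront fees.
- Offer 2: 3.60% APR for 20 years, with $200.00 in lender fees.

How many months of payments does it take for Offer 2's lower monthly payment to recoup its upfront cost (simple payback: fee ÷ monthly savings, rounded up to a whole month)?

14 months

Offer 1: monthly rate = 4.85%/12 = 0.0040417; payment = 22,000 × 0.0040417 / (1 − (1+0.0040417)^−240) = $143.37.
Offer 2: at 3.60% the monthly rate is 0.0030000, so the payment is 22,000 × 0.0030000 / (1 − 1.0030000^−240) = $128.72.
Monthly savings = $143.37 − $128.72 = $14.65.
Break-even = $200.00 / $14.65 = 13.65 → 14 months.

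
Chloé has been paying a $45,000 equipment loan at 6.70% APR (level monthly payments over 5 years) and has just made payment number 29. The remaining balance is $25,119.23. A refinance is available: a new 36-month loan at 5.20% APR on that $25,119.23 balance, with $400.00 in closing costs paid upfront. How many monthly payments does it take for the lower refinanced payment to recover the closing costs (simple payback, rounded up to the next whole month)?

4 months

Current payment = 45,000 × 6.7%/12 / (1 − (1+0.0055833)^−60) = $884.70.
Refinanced payment = 25,119.23 × 0.0043333 / (1 − (1+0.0043333)^−36) = $755.10.
Monthly savings = $884.70 − $755.10 = $129.60.
Break-even = $400.00 / $129.60 = 3.09 → 4 months.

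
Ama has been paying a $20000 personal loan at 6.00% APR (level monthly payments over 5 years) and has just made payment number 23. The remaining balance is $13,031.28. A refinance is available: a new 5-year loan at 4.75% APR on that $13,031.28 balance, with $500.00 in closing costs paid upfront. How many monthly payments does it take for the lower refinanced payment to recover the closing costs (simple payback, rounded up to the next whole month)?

4 months

Current payment = 20,000 × 6%/12 / (1 − (1+0.0050000)^−60) = $386.66.
Refinanced payment = 13,031.28 × 0.0039583 / (1 − (1+0.0039583)^−60) = $244.43.
Monthly savings = $386.66 − $244.43 = $142.23.
Break-even = $500.00 / $142.23 = 3.52 → 4 months.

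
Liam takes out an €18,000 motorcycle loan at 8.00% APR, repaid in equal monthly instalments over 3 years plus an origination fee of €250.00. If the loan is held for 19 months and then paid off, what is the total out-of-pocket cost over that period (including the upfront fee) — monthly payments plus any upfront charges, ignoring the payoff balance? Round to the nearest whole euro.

At 8.00% the monthly rate is 0.0066667, so the payment is 18,000 × 0.0066667 / (1 − 1.0066667^−36) = €564.05.
Total outlay = 19 × €564.05 + €250.00 = €10,966.95.

€10,967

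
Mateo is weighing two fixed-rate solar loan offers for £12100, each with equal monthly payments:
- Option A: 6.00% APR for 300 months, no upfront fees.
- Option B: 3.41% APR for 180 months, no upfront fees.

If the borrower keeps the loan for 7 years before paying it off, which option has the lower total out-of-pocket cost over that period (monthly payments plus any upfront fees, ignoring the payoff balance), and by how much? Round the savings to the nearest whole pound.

Option A: at 6.00% the monthly rate is 0.0050000, so the payment is 12,100 × 0.0050000 / (1 − 1.0050000^−300) = £77.96.
Option B: at 3.41% the monthly rate is 0.0028417, so the payment is 12,100 × 0.0028417 / (1 − 1.0028417^−180) = £85.97.
Over 84 months: Option A costs 84 × £77.96 = £6,548.64; Option B costs 84 × £85.97 = £7,221.48.
Option A is cheaper by £7,221.48 − £6,548.64 = £672.84.

Option A by £673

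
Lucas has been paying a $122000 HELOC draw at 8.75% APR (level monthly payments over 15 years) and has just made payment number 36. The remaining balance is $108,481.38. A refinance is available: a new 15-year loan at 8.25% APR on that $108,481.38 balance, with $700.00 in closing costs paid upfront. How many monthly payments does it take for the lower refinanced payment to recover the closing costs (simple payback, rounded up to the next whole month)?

5 months

Current payment = 122,000 × 8.75%/12 / (1 − (1+0.0072917)^−180) = $1,219.33.
Refinanced payment = 108,481.38 × 0.0068750 / (1 − (1+0.0068750)^−180) = $1,052.42.
Monthly savings = $1,219.33 − $1,052.42 = $166.91.
Break-even = $700.00 / $166.91 = 4.19 → 5 months.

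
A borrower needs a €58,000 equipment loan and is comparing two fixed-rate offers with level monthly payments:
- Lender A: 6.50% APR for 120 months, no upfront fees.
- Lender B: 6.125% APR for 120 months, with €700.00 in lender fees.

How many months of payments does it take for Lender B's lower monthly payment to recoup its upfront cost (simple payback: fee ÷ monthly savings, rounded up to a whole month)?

Lender A: at 6.50% the monthly rate is 0.0054167, so the payment is 58,000 × 0.0054167 / (1 − 1.0054167^−120) = €658.58.
Lender B: monthly rate = 6.125%/12 = 0.0051042; payment = 58,000 × 0.0051042 / (1 − (1+0.0051042)^−120) = €647.57.
Monthly savings = €658.58 − €647.57 = €11.01.
Break-even = €700.00 / €11.01 = 63.58 → 64 months.

64 months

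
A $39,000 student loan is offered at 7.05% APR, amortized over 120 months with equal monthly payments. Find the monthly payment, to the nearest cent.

Monthly rate = 7.05%/12 = 0.0058750; payment = 39,000 × 0.0058750 / (1 − (1+0.0058750)^−120) = $453.83.

$453.83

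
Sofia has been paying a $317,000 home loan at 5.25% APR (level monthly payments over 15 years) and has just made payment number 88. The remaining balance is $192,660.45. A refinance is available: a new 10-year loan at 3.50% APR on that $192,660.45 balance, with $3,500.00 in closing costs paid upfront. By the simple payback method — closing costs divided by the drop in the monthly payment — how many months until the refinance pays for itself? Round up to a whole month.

Current payment = 317,000 × 5.25%/12 / (1 − (1+0.0043750)^−180) = $2,548.29.
Refinanced payment = 192,660.45 × 0.0029167 / (1 − (1+0.0029167)^−120) = $1,905.14.
Monthly savings = $2,548.29 − $1,905.14 = $643.15.
Break-even = $3,500.00 / $643.15 = 5.44 → 6 months.

6 months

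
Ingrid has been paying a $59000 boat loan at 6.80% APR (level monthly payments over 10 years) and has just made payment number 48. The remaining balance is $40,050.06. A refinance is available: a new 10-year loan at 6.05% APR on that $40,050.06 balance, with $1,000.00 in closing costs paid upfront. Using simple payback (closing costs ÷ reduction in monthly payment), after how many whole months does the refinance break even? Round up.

Current payment = 59,000 × 6.8%/12 / (1 − (1+0.0056667)^−120) = $678.97.
Refinanced payment = 40,050.06 × 0.0050417 / (1 − (1+0.0050417)^−120) = $445.64.
Monthly savings = $678.97 − $445.64 = $233.33.
Break-even = $1,000.00 / $233.33 = 4.29 → 5 months.

5 months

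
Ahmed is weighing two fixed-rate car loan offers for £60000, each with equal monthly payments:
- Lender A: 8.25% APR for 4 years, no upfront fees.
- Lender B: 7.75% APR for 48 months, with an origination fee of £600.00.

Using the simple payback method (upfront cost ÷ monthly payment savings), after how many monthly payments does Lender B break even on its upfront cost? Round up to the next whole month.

43 months

Lender A: at 8.25% the monthly rate is 0.0068750, so the payment is 60,000 × 0.0068750 / (1 − 1.0068750^−48) = £1,471.83.
Lender B: monthly rate = 7.75%/12 = 0.0064583; payment = 60,000 × 0.0064583 / (1 − (1+0.0064583)^−48) = £1,457.74.
Monthly savings = £1,471.83 − £1,457.74 = £14.09.
Break-even = £600.00 / £14.09 = 42.58 → 43 months.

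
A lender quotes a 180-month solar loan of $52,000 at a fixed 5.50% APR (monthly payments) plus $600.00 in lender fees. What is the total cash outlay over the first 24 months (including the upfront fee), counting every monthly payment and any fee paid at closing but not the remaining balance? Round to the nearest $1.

Monthly rate = 5.5%/12 = 0.0045833; payment = 52,000 × 0.0045833 / (1 − (1+0.0045833)^−180) = $424.88.
Total outlay = 24 × $424.88 + $600.00 = $10,797.12.

$10,797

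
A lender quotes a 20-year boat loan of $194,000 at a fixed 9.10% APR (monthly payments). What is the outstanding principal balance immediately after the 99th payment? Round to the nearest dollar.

With monthly rate i = 9.1%/12 = 0.0075833, the balance after k of n payments is P · [(1+i)^n − (1+i)^k] / [(1+i)^n − 1].
(1+0.0075833)^240 = 6.12962674 and (1+0.0075833)^99 = 2.11259641, so the balance is 194,000 × (6.12962674 − 2.11259641) / (6.12962674 − 1) = $151,922.14.

$151,922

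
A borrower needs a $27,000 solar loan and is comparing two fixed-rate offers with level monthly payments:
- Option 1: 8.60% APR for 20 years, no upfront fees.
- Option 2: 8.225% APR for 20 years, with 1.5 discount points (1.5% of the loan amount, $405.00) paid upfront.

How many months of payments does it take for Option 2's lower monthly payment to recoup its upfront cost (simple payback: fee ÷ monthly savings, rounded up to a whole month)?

64 months

Option 1: at 8.60% the monthly rate is 0.0071667, so the payment is 27,000 × 0.0071667 / (1 − 1.0071667^−240) = $236.02.
Option 2: at 8.225% the monthly rate is 0.0068542, so the payment is 27,000 × 0.0068542 / (1 − 1.0068542^−240) = $229.63.
Monthly savings = $236.02 − $229.63 = $6.39.
Break-even = $405.00 / $6.39 = 63.38 → 64 months.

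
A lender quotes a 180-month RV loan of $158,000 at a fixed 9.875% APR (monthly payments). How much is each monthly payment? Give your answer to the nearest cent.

$1,685.81

At 9.875% the monthly rate is 0.0082292, so the payment is 158,000 × 0.0082292 / (1 − 1.0082292^−180) = $1,685.81.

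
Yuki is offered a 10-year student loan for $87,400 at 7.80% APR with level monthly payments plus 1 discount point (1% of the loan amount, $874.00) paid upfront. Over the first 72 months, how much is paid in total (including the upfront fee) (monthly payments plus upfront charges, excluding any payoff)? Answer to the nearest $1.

$76,560

Monthly rate = 7.8%/12 = 0.0065000; payment = 87,400 × 0.0065000 / (1 − (1+0.0065000)^−120) = $1,051.19.
Total outlay = 72 × $1,051.19 + $874.00 = $76,559.68.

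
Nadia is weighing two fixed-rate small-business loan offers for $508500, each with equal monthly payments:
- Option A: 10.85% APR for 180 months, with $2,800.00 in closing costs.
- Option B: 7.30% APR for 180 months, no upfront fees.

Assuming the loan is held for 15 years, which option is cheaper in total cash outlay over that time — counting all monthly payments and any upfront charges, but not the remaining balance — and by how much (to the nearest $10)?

Option B by $196,400

Option A: monthly rate = 10.85%/12 = 0.0090417; payment = 508,500 × 0.0090417 / (1 − (1+0.0090417)^−180) = $5,731.79.
Option B: at 7.30% the monthly rate is 0.0060833, so the payment is 508,500 × 0.0060833 / (1 − 1.0060833^−180) = $4,656.25.
Over 180 months: Option A costs 180 × $5,731.79 + $2,800.00 = $1,034,522.20; Option B costs 180 × $4,656.25 = $838,125.00.
Option B is cheaper by $1,034,522.20 − $838,125.00 = $196,397.20.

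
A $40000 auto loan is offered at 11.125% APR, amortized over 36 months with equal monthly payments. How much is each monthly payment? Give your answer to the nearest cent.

At 11.125% the monthly rate is 0.0092708, so the payment is 40,000 × 0.0092708 / (1 − 1.0092708^−36) = $1,311.92.

$1,311.92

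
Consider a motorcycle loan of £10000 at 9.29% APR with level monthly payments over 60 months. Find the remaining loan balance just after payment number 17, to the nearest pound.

£7,619

With monthly rate i = 9.29%/12 = 0.0077417, the balance after k of n payments is P · [(1+i)^n − (1+i)^k] / [(1+i)^n − 1].
(1+0.0077417)^60 = 1.58837459 and (1+0.0077417)^17 = 1.14008351, so the balance is 10,000 × (1.58837459 − 1.14008351) / (1.58837459 − 1) = £7,619.14.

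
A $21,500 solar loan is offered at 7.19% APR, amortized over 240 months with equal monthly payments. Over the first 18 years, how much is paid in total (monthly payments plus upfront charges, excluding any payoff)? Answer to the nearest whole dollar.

$36,536

Monthly rate = 7.19%/12 = 0.0059917; payment = 21,500 × 0.0059917 / (1 − (1+0.0059917)^−240) = $169.15.
Total outlay = 216 × $169.15 = $36,536.40.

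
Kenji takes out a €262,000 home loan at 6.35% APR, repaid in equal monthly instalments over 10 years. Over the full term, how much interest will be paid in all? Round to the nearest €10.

At 6.35% the monthly rate is 0.0052917, so the payment is 262,000 × 0.0052917 / (1 − 1.0052917^−120) = €2,955.00.
Total paid = 120 × €2,955.00 = €354,600.00; interest = €354,600.00 − €262,000 = €92,600.00.

€92,600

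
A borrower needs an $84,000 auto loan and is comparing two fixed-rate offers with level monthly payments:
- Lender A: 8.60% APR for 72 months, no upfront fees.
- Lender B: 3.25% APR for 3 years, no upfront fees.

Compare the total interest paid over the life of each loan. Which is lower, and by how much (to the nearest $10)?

Lender A: at 8.60% the monthly rate is 0.0071667, so the payment is 84,000 × 0.0071667 / (1 − 1.0071667^−72) = $1,497.52.
Total interest on Lender A = 72 × $1,497.52 − $84,000 = $23,821.44.
Lender B: at 3.25% the monthly rate is 0.0027083, so the payment is 84,000 × 0.0027083 / (1 − 1.0027083^−36) = $2,452.09.
Total interest on Lender B = 36 × $2,452.09 − $84,000 = $4,275.24.
Lender B is lower by $19,546.20.

Lender B by $19,550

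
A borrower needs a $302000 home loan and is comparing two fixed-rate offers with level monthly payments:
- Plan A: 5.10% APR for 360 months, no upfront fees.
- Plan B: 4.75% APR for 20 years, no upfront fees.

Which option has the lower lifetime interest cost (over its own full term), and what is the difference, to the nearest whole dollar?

Plan B by $121,912

Plan A: at 5.10% the monthly rate is 0.0042500, so the payment is 302,000 × 0.0042500 / (1 − 1.0042500^−360) = $1,639.71.
Total interest on Plan A = 360 × $1,639.71 − $302,000 = $288,295.60.
Plan B: monthly rate = 4.75%/12 = 0.0039583; payment = 302,000 × 0.0039583 / (1 − (1+0.0039583)^−240) = $1,951.60.
Total interest on Plan B = 240 × $1,951.60 − $302,000 = $166,384.00.
Plan B is lower by $121,911.60.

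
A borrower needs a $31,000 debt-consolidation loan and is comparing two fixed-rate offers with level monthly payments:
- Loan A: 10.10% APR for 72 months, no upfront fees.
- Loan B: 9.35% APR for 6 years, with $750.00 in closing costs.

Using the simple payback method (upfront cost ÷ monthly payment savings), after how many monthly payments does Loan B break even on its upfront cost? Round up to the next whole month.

65 months

Loan A: at 10.10% the monthly rate is 0.0084167, so the payment is 31,000 × 0.0084167 / (1 − 1.0084167^−72) = $575.87.
Loan B: at 9.35% the monthly rate is 0.0077917, so the payment is 31,000 × 0.0077917 / (1 − 1.0077917^−72) = $564.19.
Monthly savings = $575.87 − $564.19 = $11.68.
Break-even = $750.00 / $11.68 = 64.21 → 65 months.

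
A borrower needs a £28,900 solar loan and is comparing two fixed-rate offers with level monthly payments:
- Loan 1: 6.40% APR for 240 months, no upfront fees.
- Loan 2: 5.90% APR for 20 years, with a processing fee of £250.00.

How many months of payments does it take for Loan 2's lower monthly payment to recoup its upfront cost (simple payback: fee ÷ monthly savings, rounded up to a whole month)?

30 months

Loan 1: at 6.40% the monthly rate is 0.0053333, so the payment is 28,900 × 0.0053333 / (1 − 1.0053333^−240) = £213.77.
Loan 2: at 5.90% the monthly rate is 0.0049167, so the payment is 28,900 × 0.0049167 / (1 − 1.0049167^−240) = £205.38.
Monthly savings = £213.77 − £205.38 = £8.39.
Break-even = £250.00 / £8.39 = 29.80 → 30 months.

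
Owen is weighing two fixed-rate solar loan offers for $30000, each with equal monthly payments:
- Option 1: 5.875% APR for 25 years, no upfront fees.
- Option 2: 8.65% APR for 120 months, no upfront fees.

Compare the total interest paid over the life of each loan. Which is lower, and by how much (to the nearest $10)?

Option 2 by $12,380

Option 1: at 5.875% the monthly rate is 0.0048958, so the payment is 30,000 × 0.0048958 / (1 − 1.0048958^−300) = $191.00.
Total interest on Option 1 = 300 × $191.00 − $30,000 = $27,300.00.
Option 2: monthly rate = 8.65%/12 = 0.0072083; payment = 30,000 × 0.0072083 / (1 − (1+0.0072083)^−120) = $374.37.
Total interest on Option 2 = 120 × $374.37 − $30,000 = $14,924.40.
Option 2 is lower by $12,375.60.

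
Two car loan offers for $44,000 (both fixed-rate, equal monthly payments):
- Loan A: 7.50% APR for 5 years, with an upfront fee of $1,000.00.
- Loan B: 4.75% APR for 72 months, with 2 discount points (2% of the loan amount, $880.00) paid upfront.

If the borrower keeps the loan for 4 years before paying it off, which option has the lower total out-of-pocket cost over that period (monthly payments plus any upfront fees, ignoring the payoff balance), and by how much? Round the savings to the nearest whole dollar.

Loan B by $8,671

Loan A: monthly rate = 7.5%/12 = 0.0062500; payment = 44,000 × 0.0062500 / (1 − (1+0.0062500)^−60) = $881.67.
Loan B: at 4.75% the monthly rate is 0.0039583, so the payment is 44,000 × 0.0039583 / (1 − 1.0039583^−72) = $703.53.
Over 48 months: Loan A costs 48 × $881.67 + $1,000.00 = $43,320.16; Loan B costs 48 × $703.53 + $880.00 = $34,649.44.
Loan B is cheaper by $43,320.16 − $34,649.44 = $8,670.72.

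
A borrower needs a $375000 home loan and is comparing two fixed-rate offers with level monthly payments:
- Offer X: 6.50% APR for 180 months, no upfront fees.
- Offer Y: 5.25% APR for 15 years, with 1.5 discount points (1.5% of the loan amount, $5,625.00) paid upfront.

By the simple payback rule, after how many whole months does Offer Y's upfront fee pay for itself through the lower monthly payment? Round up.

Offer X: monthly rate = 6.5%/12 = 0.0054167; payment = 375,000 × 0.0054167 / (1 − (1+0.0054167)^−180) = $3,266.65.
Offer Y: monthly rate = 5.25%/12 = 0.0043750; payment = 375,000 × 0.0043750 / (1 − (1+0.0043750)^−180) = $3,014.54.
Monthly savings = $3,266.65 − $3,014.54 = $252.11.
Break-even = $5,625.00 / $252.11 = 22.31 → 23 months.

23 months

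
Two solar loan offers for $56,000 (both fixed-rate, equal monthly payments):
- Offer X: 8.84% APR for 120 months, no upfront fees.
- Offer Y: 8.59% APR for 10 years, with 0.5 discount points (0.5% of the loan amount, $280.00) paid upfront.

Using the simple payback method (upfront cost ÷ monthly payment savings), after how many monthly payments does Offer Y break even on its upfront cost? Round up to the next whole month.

38 months

Offer X: monthly rate = 8.84%/12 = 0.0073667; payment = 56,000 × 0.0073667 / (1 − (1+0.0073667)^−120) = $704.54.
Offer Y: monthly rate = 8.59%/12 = 0.0071583; payment = 56,000 × 0.0071583 / (1 − (1+0.0071583)^−120) = $697.02.
Monthly savings = $704.54 − $697.02 = $7.52.
Break-even = $280.00 / $7.52 = 37.23 → 38 months.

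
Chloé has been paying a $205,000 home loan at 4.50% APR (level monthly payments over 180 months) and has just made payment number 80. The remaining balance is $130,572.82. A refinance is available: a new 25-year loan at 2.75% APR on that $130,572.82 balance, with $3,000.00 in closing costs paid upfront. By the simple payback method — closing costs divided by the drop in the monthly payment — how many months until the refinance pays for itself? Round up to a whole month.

Current payment = 205,000 × 4.5%/12 / (1 − (1+0.0037500)^−180) = $1,568.24.
Refinanced payment = 130,572.82 × 0.0022917 / (1 − (1+0.0022917)^−300) = $602.35.
Monthly savings = $1,568.24 − $602.35 = $965.89.
Break-even = $3,000.00 / $965.89 = 3.11 → 4 months.

4 months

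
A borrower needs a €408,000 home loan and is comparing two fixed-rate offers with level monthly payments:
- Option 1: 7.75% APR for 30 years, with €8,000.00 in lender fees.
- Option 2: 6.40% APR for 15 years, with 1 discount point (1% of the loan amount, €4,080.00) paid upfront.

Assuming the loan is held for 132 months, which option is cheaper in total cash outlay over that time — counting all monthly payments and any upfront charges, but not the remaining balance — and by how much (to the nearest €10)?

Option 1: at 7.75% the monthly rate is 0.0064583, so the payment is 408,000 × 0.0064583 / (1 − 1.0064583^−360) = €2,922.96.
Option 2: monthly rate = 6.4%/12 = 0.0053333; payment = 408,000 × 0.0053333 / (1 − (1+0.0053333)^−180) = €3,531.73.
Over 132 months: Option 1 costs 132 × €2,922.96 + €8,000.00 = €393,830.72; Option 2 costs 132 × €3,531.73 + €4,080.00 = €470,268.36.
Option 1 is cheaper by €470,268.36 − €393,830.72 = €76,437.64.

Option 1 by €76,440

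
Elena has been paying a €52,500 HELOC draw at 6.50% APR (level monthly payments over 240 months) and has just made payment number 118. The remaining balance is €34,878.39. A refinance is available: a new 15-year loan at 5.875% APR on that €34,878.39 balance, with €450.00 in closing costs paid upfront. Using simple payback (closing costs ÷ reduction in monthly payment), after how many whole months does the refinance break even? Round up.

5 months

Current payment = 52,500 × 6.5%/12 / (1 − (1+0.0054167)^−240) = €391.43.
Refinanced payment = 34,878.39 × 0.0048958 / (1 − (1+0.0048958)^−180) = €291.97.
Monthly savings = €391.43 − €291.97 = €99.46.
Break-even = €450.00 / €99.46 = 4.52 → 5 months.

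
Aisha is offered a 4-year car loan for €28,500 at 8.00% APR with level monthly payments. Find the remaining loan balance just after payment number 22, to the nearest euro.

€16,558

With monthly rate i = 8%/12 = 0.0066667, the balance after k of n payments is P · [(1+i)^n − (1+i)^k] / [(1+i)^n − 1].
(1+0.0066667)^48 = 1.37566610 and (1+0.0066667)^22 = 1.15740443, so the balance is 28,500 × (1.37566610 − 1.15740443) / (1.37566610 − 1) = €16,558.47.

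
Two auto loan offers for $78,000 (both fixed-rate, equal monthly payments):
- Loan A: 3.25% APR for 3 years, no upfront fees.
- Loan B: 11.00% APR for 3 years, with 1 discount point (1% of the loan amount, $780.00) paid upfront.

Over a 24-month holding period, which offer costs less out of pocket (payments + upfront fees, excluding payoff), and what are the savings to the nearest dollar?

Loan A by $7,420

Loan A: monthly rate = 3.25%/12 = 0.0027083; payment = 78,000 × 0.0027083 / (1 − (1+0.0027083)^−36) = $2,276.94.
Loan B: monthly rate = 11%/12 = 0.0091667; payment = 78,000 × 0.0091667 / (1 − (1+0.0091667)^−36) = $2,553.62.
Over 24 months: Loan A costs 24 × $2,276.94 = $54,646.56; Loan B costs 24 × $2,553.62 + $780.00 = $62,066.88.
Loan A is cheaper by $62,066.88 − $54,646.56 = $7,420.32.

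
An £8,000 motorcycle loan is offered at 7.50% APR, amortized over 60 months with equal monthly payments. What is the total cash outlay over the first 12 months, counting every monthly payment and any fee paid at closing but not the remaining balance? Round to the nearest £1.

At 7.50% the monthly rate is 0.0062500, so the payment is 8,000 × 0.0062500 / (1 − 1.0062500^−60) = £160.30.
Total outlay = 12 × £160.30 = £1,923.60.

£1,924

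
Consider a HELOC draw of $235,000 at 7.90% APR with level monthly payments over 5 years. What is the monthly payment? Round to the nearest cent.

At 7.90% the monthly rate is 0.0065833, so the payment is 235,000 × 0.0065833 / (1 − 1.0065833^−60) = $4,753.71.

$4,753.71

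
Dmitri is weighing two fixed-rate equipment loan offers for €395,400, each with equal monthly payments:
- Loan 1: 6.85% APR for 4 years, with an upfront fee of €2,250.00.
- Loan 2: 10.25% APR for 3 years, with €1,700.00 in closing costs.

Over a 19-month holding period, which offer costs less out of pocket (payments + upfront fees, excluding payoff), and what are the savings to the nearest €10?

Loan 1: monthly rate = 6.85%/12 = 0.0057083; payment = 395,400 × 0.0057083 / (1 − (1+0.0057083)^−48) = €9,440.85.
Loan 2: at 10.25% the monthly rate is 0.0085417, so the payment is 395,400 × 0.0085417 / (1 − 1.0085417^−36) = €12,804.91.
Over 19 months: Loan 1 costs 19 × €9,440.85 + €2,250.00 = €181,626.15; Loan 2 costs 19 × €12,804.91 + €1,700.00 = €244,993.29.
Loan 1 is cheaper by €244,993.29 − €181,626.15 = €63,367.14.

Loan 1 by €63,370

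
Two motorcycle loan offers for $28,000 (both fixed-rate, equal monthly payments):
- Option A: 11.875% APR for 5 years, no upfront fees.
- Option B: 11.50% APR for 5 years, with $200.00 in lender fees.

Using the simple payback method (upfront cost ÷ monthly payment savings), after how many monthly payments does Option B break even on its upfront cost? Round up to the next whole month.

Option A: at 11.875% the monthly rate is 0.0098958, so the payment is 28,000 × 0.0098958 / (1 − 1.0098958^−60) = $621.08.
Option B: monthly rate = 11.5%/12 = 0.0095833; payment = 28,000 × 0.0095833 / (1 − (1+0.0095833)^−60) = $615.79.
Monthly savings = $621.08 − $615.79 = $5.29.
Break-even = $200.00 / $5.29 = 37.81 → 38 months.

38 months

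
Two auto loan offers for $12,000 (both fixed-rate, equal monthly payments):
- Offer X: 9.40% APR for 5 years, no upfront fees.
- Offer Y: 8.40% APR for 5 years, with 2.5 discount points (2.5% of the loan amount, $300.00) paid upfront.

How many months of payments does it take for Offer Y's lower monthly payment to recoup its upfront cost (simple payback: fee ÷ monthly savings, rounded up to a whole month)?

Offer X: monthly rate = 9.4%/12 = 0.0078333; payment = 12,000 × 0.0078333 / (1 − (1+0.0078333)^−60) = $251.44.
Offer Y: at 8.40% the monthly rate is 0.0070000, so the payment is 12,000 × 0.0070000 / (1 − 1.0070000^−60) = $245.62.
Monthly savings = $251.44 − $245.62 = $5.82.
Break-even = $300.00 / $5.82 = 51.55 → 52 months.

52 months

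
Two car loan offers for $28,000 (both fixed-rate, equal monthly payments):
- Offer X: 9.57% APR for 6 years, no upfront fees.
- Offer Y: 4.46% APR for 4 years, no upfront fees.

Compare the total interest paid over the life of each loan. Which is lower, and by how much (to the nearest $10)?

Offer Y by $6,290

Offer X: at 9.57% the monthly rate is 0.0079750, so the payment is 28,000 × 0.0079750 / (1 − 1.0079750^−72) = $512.67.
Total interest on Offer X = 72 × $512.67 − $28,000 = $8,912.24.
Offer Y: at 4.46% the monthly rate is 0.0037167, so the payment is 28,000 × 0.0037167 / (1 − 1.0037167^−48) = $637.99.
Total interest on Offer Y = 48 × $637.99 − $28,000 = $2,623.52.
Offer Y is lower by $6,288.72.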